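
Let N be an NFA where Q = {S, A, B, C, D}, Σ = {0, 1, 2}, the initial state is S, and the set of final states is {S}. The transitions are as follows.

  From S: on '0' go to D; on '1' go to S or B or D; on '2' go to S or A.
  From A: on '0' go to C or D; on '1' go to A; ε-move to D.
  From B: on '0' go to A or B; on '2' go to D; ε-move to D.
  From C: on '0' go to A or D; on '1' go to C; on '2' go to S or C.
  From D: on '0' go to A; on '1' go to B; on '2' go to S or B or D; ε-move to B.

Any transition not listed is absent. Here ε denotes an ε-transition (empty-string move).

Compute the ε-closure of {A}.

{A, B, D}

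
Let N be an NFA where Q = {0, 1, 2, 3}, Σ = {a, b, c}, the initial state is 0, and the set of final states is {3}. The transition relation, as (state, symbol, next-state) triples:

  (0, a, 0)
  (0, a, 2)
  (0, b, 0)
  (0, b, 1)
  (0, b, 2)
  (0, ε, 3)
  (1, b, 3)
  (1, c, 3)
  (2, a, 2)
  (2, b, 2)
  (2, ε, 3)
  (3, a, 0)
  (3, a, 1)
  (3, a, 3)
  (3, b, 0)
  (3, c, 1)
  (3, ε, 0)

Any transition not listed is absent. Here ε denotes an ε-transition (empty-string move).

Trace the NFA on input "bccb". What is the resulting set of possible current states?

{0, 1, 2, 3}

Start: ε-closure({0}) = {0, 3}.
Read 'b': {0, 3} → {0, 1, 2, 3}.
Read 'c': {0, 1, 2, 3} → {0, 1, 3}.
Read 'c': {0, 1, 3} → {0, 1, 3}.
Read 'b': {0, 1, 3} → {0, 1, 2, 3}.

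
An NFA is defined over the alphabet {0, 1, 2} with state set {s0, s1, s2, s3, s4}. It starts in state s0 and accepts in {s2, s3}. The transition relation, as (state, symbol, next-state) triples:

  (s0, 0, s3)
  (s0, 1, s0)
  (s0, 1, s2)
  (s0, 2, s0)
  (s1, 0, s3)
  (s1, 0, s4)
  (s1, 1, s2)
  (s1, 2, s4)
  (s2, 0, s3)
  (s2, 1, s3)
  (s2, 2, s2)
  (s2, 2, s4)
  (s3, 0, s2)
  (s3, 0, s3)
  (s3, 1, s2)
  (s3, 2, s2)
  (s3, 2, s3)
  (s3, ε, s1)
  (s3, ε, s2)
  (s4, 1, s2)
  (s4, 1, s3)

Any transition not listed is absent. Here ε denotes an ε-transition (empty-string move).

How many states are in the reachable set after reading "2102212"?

Start in {s0}.
Read '2': s0→{s0}; now {s0}.
Read '1': s0→{s0, s2}; now {s0, s2}.
Read '0': s0→{s3}, s2→{s3}; union {s3}; ε-closure = {s1, s2, s3}.
Read '2': s1→{s4}, s2→{s2, s4}, s3→{s2, s3}; union {s2, s3, s4}; ε-closure = {s1, s2, s3, s4}.
Read '2': s1→{s4}, s2→{s2, s4}, s3→{s2, s3}, s4→∅; union {s2, s3, s4}; ε-closure = {s1, s2, s3, s4}.
Read '1': s1→{s2}, s2→{s3}, s3→{s2}, s4→{s2, s3}; union {s2, s3}; ε-closure = {s1, s2, s3}.
Read '2': s1→{s4}, s2→{s2, s4}, s3→{s2, s3}; union {s2, s3, s4}; ε-closure = {s1, s2, s3, s4}.
That set has 4 states.

4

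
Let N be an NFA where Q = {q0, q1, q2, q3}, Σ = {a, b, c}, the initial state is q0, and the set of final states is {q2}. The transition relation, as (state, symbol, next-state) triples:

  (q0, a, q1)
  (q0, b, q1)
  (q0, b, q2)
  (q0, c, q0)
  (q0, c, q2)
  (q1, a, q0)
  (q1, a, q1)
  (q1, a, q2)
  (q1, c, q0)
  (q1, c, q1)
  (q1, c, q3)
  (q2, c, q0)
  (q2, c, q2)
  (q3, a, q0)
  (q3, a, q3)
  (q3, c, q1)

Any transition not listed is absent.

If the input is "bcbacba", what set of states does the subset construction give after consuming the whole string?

Start in {q0}.
Read 'b': q0→{q1, q2}; now {q1, q2}.
Read 'c': q1→{q0, q1, q3}, q2→{q0, q2}; now {q0, q1, q2, q3}.
Read 'b': q0→{q1, q2}, q1→∅, q2→∅, q3→∅; now {q1, q2}.
Read 'a': q1→{q0, q1, q2}, q2→∅; now {q0, q1, q2}.
Read 'c': q0→{q0, q2}, q1→{q0, q1, q3}, q2→{q0, q2}; now {q0, q1, q2, q3}.
Read 'b': q0→{q1, q2}, q1→∅, q2→∅, q3→∅; now {q1, q2}.
Read 'a': q1→{q0, q1, q2}, q2→∅; now {q0, q1, q2}.

{q0, q1, q2}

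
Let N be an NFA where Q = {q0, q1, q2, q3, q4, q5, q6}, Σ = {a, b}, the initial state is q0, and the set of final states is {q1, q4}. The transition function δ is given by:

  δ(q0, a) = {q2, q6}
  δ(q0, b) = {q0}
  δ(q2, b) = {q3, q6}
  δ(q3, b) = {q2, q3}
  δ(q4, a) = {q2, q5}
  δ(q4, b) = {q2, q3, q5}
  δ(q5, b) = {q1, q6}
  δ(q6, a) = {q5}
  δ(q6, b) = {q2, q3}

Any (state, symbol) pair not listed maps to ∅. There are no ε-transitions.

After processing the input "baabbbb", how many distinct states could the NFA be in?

3

Start in {q0}.
Read 'b': q0→{q0}; now {q0}.
Read 'a': q0→{q2, q6}; now {q2, q6}.
Read 'a': q2→∅, q6→{q5}; now {q5}.
Read 'b': q5→{q1, q6}; now {q1, q6}.
Read 'b': q1→∅, q6→{q2, q3}; now {q2, q3}.
Read 'b': q2→{q3, q6}, q3→{q2, q3}; now {q2, q3, q6}.
Read 'b': q2→{q3, q6}, q3→{q2, q3}, q6→{q2, q3}; now {q2, q3, q6}.
That set has 3 states.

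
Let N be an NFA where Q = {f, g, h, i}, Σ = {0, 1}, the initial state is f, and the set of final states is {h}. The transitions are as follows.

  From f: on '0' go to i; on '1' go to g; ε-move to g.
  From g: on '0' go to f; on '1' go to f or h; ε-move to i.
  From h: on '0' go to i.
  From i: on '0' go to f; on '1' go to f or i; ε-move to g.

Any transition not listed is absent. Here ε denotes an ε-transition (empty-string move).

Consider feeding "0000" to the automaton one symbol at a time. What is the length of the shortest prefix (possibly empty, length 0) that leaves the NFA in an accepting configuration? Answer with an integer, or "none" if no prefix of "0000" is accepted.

none

Start: ε-closure({f}) = {f, g, i}.
Read '0': f→{i}, g→{f}, i→{f}; union {f, i}; ε-closure = {f, g, i}.
Read '0': f→{i}, g→{f}, i→{f}; union {f, i}; ε-closure = {f, g, i}.
Read '0': f→{i}, g→{f}, i→{f}; union {f, i}; ε-closure = {f, g, i}.
Read '0': f→{i}, g→{f}, i→{f}; union {f, i}; ε-closure = {f, g, i}.
No reachable set along the way intersects F.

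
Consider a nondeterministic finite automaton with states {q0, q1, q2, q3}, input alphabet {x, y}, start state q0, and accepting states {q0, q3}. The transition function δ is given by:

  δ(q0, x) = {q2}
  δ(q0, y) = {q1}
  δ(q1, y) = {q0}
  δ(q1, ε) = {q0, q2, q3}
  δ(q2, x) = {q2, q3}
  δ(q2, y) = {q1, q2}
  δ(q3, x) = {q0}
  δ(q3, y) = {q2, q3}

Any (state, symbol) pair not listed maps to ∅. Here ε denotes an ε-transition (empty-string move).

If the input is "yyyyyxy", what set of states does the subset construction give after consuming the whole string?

Start in {q0}.
Read 'y': {q0} → {q0, q1, q2, q3}.
Read 'y': {q0, q1, q2, q3} → {q0, q1, q2, q3}.
Read 'y': {q0, q1, q2, q3} → {q0, q1, q2, q3}.
Read 'y': {q0, q1, q2, q3} → {q0, q1, q2, q3}.
Read 'y': {q0, q1, q2, q3} → {q0, q1, q2, q3}.
Read 'x': {q0, q1, q2, q3} → {q0, q2, q3}.
Read 'y': {q0, q2, q3} → {q0, q1, q2, q3}.

{q0, q1, q2, q3}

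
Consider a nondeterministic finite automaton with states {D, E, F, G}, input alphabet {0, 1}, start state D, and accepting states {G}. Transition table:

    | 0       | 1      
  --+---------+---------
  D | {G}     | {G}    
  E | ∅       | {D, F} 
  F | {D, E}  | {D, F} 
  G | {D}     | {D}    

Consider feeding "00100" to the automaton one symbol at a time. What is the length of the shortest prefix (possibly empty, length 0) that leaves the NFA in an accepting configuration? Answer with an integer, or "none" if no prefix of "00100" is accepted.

1

Start in {D}.
Read '0': D→{G}; now {G}.
None of the earlier sets intersect F, but {G} does.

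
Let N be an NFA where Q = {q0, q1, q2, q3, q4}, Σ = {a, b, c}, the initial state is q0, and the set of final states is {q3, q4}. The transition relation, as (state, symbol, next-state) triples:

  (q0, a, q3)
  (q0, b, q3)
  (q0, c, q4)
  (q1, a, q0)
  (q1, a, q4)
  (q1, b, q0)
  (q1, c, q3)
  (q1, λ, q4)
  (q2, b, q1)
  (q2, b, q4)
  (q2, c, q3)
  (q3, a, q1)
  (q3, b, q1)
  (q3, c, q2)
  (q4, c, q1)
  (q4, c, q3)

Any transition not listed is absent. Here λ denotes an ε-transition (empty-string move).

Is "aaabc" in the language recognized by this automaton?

No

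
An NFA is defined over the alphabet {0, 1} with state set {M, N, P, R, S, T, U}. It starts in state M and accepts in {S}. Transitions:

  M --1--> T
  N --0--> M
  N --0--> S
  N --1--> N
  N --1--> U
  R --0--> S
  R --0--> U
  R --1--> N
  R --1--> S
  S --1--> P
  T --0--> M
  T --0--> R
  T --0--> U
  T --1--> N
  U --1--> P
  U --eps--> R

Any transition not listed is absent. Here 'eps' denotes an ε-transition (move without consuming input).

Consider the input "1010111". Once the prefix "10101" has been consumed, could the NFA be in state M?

No

Start in {M}.
Read '1': {M} → {T}.
Read '0': {T} → {M, R, U}.
Read '1': {M, R, U} → {N, P, S, T}.
Read '0': {N, P, S, T} → {M, R, S, U}.
Read '1': {M, R, S, U} → {N, P, S, T}.
State M is not in {N, P, S, T}.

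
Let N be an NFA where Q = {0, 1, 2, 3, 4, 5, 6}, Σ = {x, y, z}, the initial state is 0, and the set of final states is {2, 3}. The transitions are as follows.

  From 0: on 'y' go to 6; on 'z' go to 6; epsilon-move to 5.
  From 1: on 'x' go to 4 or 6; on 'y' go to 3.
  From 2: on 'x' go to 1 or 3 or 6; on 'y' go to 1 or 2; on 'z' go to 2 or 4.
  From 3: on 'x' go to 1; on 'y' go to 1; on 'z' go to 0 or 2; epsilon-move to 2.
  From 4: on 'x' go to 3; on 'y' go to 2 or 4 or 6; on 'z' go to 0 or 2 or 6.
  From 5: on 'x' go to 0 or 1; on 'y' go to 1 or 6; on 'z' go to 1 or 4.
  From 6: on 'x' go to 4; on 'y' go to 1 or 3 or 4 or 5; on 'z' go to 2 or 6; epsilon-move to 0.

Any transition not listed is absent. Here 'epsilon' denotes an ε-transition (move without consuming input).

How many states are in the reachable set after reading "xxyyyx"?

Start: ε-closure({0}) = {0, 5}.
Read 'x': {0, 5} → {0, 1, 5}.
Read 'x': {0, 1, 5} → {0, 1, 4, 5, 6}.
Read 'y': {0, 1, 4, 5, 6} → {0, 1, 2, 3, 4, 5, 6}.
Read 'y': {0, 1, 2, 3, 4, 5, 6} → {0, 1, 2, 3, 4, 5, 6}.
Read 'y': {0, 1, 2, 3, 4, 5, 6} → {0, 1, 2, 3, 4, 5, 6}.
Read 'x': {0, 1, 2, 3, 4, 5, 6} → {0, 1, 2, 3, 4, 5, 6}.
That set has 7 states.

7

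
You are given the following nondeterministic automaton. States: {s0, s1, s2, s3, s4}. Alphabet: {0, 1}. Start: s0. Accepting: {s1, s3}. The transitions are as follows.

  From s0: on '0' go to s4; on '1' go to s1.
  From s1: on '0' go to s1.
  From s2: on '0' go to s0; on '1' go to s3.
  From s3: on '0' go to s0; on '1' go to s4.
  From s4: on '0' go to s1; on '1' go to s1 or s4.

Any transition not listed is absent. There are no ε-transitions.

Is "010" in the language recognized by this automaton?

Start in {s0}.
Read '0': {s0} → {s4}.
Read '1': {s4} → {s1, s4}.
Read '0': {s1, s4} → {s1}.
The final set {s1} contains the accepting state s1.

Yes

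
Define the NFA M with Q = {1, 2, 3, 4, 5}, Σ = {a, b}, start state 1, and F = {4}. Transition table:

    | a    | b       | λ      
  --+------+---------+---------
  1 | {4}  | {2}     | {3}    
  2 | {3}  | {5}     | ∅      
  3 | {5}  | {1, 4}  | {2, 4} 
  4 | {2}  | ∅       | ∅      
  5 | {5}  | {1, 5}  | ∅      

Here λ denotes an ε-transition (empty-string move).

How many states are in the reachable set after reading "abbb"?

Start: ε-closure({1}) = {1, 2, 3, 4}.
Read 'a': 1→{4}, 2→{3}, 3→{5}, 4→{2}; now {2, 3, 4, 5}.
Read 'b': 2→{5}, 3→{1, 4}, 4→∅, 5→{1, 5}; union {1, 4, 5}; ε-closure = {1, 2, 3, 4, 5}.
Read 'b': 1→{2}, 2→{5}, 3→{1, 4}, 4→∅, 5→{1, 5}; union {1, 2, 4, 5}; ε-closure = {1, 2, 3, 4, 5}.
Read 'b': 1→{2}, 2→{5}, 3→{1, 4}, 4→∅, 5→{1, 5}; union {1, 2, 4, 5}; ε-closure = {1, 2, 3, 4, 5}.
That set has 5 states.

5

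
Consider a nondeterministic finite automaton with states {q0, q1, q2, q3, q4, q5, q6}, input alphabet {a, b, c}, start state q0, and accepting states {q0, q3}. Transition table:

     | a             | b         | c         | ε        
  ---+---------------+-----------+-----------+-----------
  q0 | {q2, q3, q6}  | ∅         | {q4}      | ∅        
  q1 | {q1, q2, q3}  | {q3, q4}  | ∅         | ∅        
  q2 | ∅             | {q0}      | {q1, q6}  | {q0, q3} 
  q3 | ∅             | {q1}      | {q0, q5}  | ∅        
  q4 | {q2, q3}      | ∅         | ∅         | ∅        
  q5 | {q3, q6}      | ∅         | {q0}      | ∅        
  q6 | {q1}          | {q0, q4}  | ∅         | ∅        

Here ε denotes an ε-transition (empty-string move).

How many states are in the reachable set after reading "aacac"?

5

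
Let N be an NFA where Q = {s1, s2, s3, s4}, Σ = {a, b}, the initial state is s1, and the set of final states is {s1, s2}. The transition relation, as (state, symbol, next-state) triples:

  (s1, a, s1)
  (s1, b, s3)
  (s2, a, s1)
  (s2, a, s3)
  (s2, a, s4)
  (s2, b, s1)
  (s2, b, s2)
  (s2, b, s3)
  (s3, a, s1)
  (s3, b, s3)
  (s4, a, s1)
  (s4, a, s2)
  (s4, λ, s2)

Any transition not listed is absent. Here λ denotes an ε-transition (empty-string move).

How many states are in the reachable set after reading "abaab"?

Start in {s1}.
Read 'a': s1→{s1}; now {s1}.
Read 'b': s1→{s3}; now {s3}.
Read 'a': s3→{s1}; now {s1}.
Read 'a': s1→{s1}; now {s1}.
Read 'b': s1→{s3}; now {s3}.
That set has 1 state.

1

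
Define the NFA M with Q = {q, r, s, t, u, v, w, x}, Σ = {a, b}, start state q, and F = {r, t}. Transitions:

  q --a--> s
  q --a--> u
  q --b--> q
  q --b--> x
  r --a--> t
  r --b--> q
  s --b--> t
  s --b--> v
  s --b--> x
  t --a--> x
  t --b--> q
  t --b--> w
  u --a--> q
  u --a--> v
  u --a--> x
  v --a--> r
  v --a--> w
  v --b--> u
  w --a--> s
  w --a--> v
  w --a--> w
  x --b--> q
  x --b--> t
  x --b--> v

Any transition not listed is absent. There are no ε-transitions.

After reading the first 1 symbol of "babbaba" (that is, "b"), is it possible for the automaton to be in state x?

Yes

Start in {q}.
Read 'b': q→{q, x}; now {q, x}.
State x is in {q, x}.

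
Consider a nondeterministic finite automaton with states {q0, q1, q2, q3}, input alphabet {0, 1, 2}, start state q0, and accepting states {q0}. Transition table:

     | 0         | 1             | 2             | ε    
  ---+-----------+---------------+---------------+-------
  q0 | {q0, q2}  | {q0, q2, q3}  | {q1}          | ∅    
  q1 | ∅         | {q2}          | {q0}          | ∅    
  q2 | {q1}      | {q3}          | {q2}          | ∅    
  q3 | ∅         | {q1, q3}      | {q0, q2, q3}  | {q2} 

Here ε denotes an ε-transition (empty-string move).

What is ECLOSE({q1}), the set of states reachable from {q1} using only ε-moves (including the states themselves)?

{q1}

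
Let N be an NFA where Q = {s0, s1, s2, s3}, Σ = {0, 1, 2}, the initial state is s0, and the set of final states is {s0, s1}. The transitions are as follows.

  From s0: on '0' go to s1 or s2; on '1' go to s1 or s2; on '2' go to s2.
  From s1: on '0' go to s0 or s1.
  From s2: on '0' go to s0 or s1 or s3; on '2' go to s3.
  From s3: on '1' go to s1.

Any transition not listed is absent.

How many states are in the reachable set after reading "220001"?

0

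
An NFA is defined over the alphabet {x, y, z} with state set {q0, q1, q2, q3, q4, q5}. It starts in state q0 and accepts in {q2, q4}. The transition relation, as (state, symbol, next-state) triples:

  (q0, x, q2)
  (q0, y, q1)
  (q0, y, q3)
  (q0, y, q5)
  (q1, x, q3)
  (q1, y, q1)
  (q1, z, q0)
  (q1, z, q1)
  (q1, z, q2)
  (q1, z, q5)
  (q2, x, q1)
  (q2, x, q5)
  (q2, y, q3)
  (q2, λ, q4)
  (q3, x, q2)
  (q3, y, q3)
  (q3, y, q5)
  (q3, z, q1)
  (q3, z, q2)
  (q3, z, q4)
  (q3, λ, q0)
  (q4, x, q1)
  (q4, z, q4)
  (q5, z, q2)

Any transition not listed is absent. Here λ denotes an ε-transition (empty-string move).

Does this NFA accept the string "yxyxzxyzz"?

Yes

Start in {q0}.
Read 'y': {q0} → {q0, q1, q3, q5}.
Read 'x': {q0, q1, q3, q5} → {q0, q2, q3, q4}.
Read 'y': {q0, q2, q3, q4} → {q0, q1, q3, q5}.
Read 'x': {q0, q1, q3, q5} → {q0, q2, q3, q4}.
Read 'z': {q0, q2, q3, q4} → {q1, q2, q4}.
Read 'x': {q1, q2, q4} → {q0, q1, q3, q5}.
Read 'y': {q0, q1, q3, q5} → {q0, q1, q3, q5}.
Read 'z': {q0, q1, q3, q5} → {q0, q1, q2, q4, q5}.
Read 'z': {q0, q1, q2, q4, q5} → {q0, q1, q2, q4, q5}.
The final set {q0, q1, q2, q4, q5} contains the accepting states q2, q4.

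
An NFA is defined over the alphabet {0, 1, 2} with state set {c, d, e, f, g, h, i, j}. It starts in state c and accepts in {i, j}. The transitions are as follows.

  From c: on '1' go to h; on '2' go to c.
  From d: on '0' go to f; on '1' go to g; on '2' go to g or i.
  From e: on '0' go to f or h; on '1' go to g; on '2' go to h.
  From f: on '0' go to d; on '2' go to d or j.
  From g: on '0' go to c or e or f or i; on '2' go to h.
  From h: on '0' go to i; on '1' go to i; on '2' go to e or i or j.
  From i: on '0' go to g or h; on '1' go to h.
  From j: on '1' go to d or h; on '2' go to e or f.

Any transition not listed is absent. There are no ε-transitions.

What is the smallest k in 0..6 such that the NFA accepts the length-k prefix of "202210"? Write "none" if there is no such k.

none

Start in {c}.
Read '2': {c} → {c}.
Read '0': {c} → ∅.
The set is empty and remains empty for the remaining 4 symbols.
No reachable set along the way intersects F.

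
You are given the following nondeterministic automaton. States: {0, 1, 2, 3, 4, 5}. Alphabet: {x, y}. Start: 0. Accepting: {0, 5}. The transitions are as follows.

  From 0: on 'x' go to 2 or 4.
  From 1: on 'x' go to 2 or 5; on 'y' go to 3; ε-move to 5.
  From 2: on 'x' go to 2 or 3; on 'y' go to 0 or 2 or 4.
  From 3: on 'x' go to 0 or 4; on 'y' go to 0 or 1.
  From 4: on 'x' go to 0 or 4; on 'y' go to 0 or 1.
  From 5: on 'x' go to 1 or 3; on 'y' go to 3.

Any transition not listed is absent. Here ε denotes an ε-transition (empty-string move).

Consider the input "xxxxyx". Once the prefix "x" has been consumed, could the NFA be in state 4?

Yes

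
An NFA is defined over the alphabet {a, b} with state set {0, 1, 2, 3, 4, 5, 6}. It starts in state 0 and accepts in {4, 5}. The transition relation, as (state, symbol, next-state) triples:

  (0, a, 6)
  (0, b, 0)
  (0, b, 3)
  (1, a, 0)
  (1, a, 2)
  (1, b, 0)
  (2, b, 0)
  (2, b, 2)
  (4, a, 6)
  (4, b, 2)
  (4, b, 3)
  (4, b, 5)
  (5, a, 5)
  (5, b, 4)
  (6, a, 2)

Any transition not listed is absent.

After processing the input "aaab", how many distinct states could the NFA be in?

Start in {0}.
Read 'a': 0→{6}; now {6}.
Read 'a': 6→{2}; now {2}.
Read 'a': 2→∅; now ∅.
The set is empty and remains empty for the remaining 1 symbol.
That set has 0 states.

0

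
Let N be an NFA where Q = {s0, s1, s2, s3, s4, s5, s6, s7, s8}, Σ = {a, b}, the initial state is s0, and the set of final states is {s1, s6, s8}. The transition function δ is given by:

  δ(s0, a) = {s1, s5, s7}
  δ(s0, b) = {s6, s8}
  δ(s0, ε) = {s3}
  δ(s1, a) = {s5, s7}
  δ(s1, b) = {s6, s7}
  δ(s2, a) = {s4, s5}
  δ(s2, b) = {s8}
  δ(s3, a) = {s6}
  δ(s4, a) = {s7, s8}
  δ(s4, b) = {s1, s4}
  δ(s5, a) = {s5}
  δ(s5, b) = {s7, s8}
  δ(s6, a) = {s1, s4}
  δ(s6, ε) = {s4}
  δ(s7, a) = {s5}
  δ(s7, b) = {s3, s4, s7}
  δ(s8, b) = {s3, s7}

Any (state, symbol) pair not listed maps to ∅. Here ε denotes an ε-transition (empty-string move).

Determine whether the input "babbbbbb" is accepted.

Yes

Start: ε-closure({s0}) = {s0, s3}.
Read 'b': s0→{s6, s8}, s3→∅; union {s6, s8}; ε-closure = {s4, s6, s8}.
Read 'a': s4→{s7, s8}, s6→{s1, s4}, s8→∅; now {s1, s4, s7, s8}.
Read 'b': s1→{s6, s7}, s4→{s1, s4}, s7→{s3, s4, s7}, s8→{s3, s7}; now {s1, s3, s4, s6, s7}.
Read 'b': s1→{s6, s7}, s3→∅, s4→{s1, s4}, s6→∅, s7→{s3, s4, s7}; now {s1, s3, s4, s6, s7}.
Read 'b': s1→{s6, s7}, s3→∅, s4→{s1, s4}, s6→∅, s7→{s3, s4, s7}; now {s1, s3, s4, s6, s7}.
Read 'b': s1→{s6, s7}, s3→∅, s4→{s1, s4}, s6→∅, s7→{s3, s4, s7}; now {s1, s3, s4, s6, s7}.
Read 'b': s1→{s6, s7}, s3→∅, s4→{s1, s4}, s6→∅, s7→{s3, s4, s7}; now {s1, s3, s4, s6, s7}.
Read 'b': s1→{s6, s7}, s3→∅, s4→{s1, s4}, s6→∅, s7→{s3, s4, s7}; now {s1, s3, s4, s6, s7}.
The final set {s1, s3, s4, s6, s7} contains the accepting states s1, s6.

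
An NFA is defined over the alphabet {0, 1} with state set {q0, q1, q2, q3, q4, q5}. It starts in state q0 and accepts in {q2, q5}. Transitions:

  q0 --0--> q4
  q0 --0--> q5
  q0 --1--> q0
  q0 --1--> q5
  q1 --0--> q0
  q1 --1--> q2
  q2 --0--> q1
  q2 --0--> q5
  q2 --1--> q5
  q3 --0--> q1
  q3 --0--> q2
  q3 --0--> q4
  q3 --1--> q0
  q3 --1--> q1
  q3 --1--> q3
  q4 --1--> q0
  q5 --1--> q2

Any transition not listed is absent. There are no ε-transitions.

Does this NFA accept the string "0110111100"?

Start in {q0}.
Read '0': {q0} → {q4, q5}.
Read '1': {q4, q5} → {q0, q2}.
Read '1': {q0, q2} → {q0, q5}.
Read '0': {q0, q5} → {q4, q5}.
Read '1': {q4, q5} → {q0, q2}.
Read '1': {q0, q2} → {q0, q5}.
Read '1': {q0, q5} → {q0, q2, q5}.
Read '1': {q0, q2, q5} → {q0, q2, q5}.
Read '0': {q0, q2, q5} → {q1, q4, q5}.
Read '0': {q1, q4, q5} → {q0}.
The final set {q0} contains no accepting state.

No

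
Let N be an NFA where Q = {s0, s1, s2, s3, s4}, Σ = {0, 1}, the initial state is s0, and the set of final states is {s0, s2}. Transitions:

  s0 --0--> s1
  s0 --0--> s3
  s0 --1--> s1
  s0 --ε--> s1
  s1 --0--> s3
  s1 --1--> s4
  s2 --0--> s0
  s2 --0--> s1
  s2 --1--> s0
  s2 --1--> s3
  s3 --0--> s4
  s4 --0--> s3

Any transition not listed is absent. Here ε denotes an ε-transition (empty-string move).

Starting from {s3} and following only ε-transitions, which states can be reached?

{s3}

Begin with {s3}.
No ε-moves leave this set, so the closure equals the set itself.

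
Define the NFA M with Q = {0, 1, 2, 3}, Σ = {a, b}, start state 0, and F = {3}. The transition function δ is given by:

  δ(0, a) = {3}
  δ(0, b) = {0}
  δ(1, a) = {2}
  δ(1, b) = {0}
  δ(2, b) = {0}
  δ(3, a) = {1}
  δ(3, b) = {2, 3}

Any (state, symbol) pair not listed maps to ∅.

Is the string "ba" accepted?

Start in {0}.
Read 'b': {0} → {0}.
Read 'a': {0} → {3}.
The final set {3} contains the accepting state 3.

Yes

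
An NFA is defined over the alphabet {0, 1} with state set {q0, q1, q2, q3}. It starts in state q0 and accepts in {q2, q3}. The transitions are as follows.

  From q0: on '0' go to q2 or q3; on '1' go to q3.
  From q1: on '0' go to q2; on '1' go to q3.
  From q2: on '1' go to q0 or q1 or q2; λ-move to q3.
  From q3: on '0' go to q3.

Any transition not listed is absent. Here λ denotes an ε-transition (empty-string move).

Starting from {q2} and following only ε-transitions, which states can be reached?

{q2, q3}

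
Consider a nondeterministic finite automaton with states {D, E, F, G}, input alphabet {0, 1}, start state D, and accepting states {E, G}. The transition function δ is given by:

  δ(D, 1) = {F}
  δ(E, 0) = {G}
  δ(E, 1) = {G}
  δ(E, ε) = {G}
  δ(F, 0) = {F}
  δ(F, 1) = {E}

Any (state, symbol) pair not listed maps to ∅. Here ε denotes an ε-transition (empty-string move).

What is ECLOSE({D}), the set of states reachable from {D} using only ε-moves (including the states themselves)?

Begin with {D}.
No ε-moves leave this set, so the closure equals the set itself.

{D}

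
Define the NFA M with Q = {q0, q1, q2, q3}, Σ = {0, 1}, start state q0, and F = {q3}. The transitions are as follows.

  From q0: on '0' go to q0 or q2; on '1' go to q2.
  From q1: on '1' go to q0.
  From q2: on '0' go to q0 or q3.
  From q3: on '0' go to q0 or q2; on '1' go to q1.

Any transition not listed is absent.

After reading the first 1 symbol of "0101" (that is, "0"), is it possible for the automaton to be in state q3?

No

Start in {q0}.
Read '0': q0→{q0, q2}; now {q0, q2}.
State q3 is not in {q0, q2}.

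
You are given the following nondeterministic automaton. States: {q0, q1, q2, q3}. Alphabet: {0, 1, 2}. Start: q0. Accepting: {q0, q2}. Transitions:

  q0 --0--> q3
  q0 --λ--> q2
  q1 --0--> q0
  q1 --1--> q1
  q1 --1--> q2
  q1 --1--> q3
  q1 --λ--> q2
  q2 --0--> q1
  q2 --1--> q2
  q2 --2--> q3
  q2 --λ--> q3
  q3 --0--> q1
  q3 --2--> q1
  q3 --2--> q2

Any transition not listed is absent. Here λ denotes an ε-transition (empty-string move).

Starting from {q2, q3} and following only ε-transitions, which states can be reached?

{q2, q3}

Begin with {q2, q3}.
No ε-moves leave this set, so the closure equals the set itself.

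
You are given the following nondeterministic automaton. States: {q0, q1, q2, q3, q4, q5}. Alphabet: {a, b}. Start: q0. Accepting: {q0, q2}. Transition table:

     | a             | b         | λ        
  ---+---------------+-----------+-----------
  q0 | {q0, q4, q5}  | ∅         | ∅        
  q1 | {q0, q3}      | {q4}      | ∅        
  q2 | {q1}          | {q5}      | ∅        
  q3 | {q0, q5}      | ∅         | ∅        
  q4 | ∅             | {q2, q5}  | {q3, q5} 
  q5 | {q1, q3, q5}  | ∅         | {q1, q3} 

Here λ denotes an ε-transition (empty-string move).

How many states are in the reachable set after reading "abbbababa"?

4

Start in {q0}.
Read 'a': q0→{q0, q4, q5}; union {q0, q4, q5}; ε-closure = {q0, q1, q3, q4, q5}.
Read 'b': q0→∅, q1→{q4}, q3→∅, q4→{q2, q5}, q5→∅; union {q2, q4, q5}; ε-closure = {q1, q2, q3, q4, q5}.
Read 'b': q1→{q4}, q2→{q5}, q3→∅, q4→{q2, q5}, q5→∅; union {q2, q4, q5}; ε-closure = {q1, q2, q3, q4, q5}.
Read 'b': q1→{q4}, q2→{q5}, q3→∅, q4→{q2, q5}, q5→∅; union {q2, q4, q5}; ε-closure = {q1, q2, q3, q4, q5}.
Read 'a': q1→{q0, q3}, q2→{q1}, q3→{q0, q5}, q4→∅, q5→{q1, q3, q5}; now {q0, q1, q3, q5}.
Read 'b': q0→∅, q1→{q4}, q3→∅, q5→∅; union {q4}; ε-closure = {q1, q3, q4, q5}.
Read 'a': q1→{q0, q3}, q3→{q0, q5}, q4→∅, q5→{q1, q3, q5}; now {q0, q1, q3, q5}.
Read 'b': q0→∅, q1→{q4}, q3→∅, q5→∅; union {q4}; ε-closure = {q1, q3, q4, q5}.
Read 'a': q1→{q0, q3}, q3→{q0, q5}, q4→∅, q5→{q1, q3, q5}; now {q0, q1, q3, q5}.
That set has 4 states.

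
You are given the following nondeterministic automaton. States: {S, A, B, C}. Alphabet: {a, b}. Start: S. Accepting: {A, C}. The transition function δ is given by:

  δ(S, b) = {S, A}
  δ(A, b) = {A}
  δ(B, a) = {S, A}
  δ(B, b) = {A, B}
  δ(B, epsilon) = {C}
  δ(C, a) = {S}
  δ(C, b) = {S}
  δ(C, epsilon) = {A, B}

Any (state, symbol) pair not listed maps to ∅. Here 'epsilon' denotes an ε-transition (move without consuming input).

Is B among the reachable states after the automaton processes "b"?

No

Start in {S}.
Read 'b': S→{S, A}; now {S, A}.
State B is not in {S, A}.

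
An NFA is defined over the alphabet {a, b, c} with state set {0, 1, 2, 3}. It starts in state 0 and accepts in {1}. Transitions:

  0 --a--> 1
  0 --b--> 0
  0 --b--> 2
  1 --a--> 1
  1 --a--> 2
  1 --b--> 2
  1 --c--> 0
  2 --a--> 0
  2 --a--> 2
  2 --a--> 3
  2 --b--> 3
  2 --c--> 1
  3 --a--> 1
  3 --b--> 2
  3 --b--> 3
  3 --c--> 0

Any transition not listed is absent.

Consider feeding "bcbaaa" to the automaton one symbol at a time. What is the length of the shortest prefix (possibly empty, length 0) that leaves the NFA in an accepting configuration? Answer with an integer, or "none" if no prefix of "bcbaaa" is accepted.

2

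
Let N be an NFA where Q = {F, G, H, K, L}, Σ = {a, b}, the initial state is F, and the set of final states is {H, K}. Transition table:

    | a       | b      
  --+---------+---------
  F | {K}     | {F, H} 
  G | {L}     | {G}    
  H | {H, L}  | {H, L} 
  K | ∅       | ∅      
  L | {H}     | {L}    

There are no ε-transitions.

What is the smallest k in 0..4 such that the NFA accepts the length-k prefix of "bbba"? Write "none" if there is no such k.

1

Start in {F}.
Read 'b': F→{F, H}; now {F, H}.
None of the earlier sets intersect F, but {F, H} does.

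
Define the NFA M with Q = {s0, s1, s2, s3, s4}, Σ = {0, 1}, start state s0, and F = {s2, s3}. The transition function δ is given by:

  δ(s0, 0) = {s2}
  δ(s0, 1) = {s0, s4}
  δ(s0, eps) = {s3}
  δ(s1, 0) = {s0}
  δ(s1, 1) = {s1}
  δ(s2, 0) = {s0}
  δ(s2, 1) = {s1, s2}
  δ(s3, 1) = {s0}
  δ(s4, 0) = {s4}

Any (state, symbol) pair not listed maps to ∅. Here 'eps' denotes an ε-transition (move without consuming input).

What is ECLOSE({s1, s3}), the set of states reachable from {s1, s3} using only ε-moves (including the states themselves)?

Begin with {s1, s3}.
No ε-moves leave this set, so the closure equals the set itself.

{s1, s3}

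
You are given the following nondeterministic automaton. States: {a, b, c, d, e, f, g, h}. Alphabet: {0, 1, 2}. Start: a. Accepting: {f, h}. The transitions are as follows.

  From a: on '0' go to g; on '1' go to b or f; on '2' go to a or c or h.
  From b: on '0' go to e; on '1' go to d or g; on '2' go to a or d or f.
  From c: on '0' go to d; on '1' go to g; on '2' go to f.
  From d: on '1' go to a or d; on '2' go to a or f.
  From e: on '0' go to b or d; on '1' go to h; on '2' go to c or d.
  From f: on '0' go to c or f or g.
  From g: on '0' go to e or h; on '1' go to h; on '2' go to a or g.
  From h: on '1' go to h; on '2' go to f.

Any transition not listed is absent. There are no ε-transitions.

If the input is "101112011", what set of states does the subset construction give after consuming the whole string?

{h}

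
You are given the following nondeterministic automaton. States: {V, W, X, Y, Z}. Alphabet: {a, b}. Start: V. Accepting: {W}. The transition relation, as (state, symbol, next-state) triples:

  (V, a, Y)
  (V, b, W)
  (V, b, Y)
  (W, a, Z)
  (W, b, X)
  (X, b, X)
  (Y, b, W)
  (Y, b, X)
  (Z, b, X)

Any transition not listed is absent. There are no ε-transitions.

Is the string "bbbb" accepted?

No

Start in {V}.
Read 'b': V→{W, Y}; now {W, Y}.
Read 'b': W→{X}, Y→{W, X}; now {W, X}.
Read 'b': W→{X}, X→{X}; now {X}.
Read 'b': X→{X}; now {X}.
The final set {X} contains no accepting state.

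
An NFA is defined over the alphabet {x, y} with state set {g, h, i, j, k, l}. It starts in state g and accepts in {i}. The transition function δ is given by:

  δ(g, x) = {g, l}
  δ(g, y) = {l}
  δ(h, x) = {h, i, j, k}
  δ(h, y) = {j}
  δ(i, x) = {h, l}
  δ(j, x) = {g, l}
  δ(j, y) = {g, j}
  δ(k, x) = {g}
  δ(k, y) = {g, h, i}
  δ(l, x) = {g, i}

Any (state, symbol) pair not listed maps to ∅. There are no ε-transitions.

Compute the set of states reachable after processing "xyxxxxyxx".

{g, h, i, j, k, l}

Start in {g}.
Read 'x': g→{g, l}; now {g, l}.
Read 'y': g→{l}, l→∅; now {l}.
Read 'x': l→{g, i}; now {g, i}.
Read 'x': g→{g, l}, i→{h, l}; now {g, h, l}.
Read 'x': g→{g, l}, h→{h, i, j, k}, l→{g, i}; now {g, h, i, j, k, l}.
Read 'x': g→{g, l}, h→{h, i, j, k}, i→{h, l}, j→{g, l}, k→{g}, l→{g, i}; now {g, h, i, j, k, l}.
Read 'y': g→{l}, h→{j}, i→∅, j→{g, j}, k→{g, h, i}, l→∅; now {g, h, i, j, l}.
Read 'x': g→{g, l}, h→{h, i, j, k}, i→{h, l}, j→{g, l}, l→{g, i}; now {g, h, i, j, k, l}.
Read 'x': g→{g, l}, h→{h, i, j, k}, i→{h, l}, j→{g, l}, k→{g}, l→{g, i}; now {g, h, i, j, k, l}.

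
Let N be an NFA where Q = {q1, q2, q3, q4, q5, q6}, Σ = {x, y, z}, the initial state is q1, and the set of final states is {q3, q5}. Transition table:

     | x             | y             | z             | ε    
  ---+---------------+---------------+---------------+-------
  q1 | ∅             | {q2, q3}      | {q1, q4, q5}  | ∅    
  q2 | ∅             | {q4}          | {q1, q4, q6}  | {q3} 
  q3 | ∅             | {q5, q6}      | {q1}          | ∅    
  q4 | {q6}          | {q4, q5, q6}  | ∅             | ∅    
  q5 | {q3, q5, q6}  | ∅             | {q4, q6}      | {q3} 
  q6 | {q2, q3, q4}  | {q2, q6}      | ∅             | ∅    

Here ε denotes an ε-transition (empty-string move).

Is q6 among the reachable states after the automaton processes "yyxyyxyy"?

Start in {q1}.
Read 'y': {q1} → {q2, q3}.
Read 'y': {q2, q3} → {q3, q4, q5, q6}.
Read 'x': {q3, q4, q5, q6} → {q2, q3, q4, q5, q6}.
Read 'y': {q2, q3, q4, q5, q6} → {q2, q3, q4, q5, q6}.
Read 'y': {q2, q3, q4, q5, q6} → {q2, q3, q4, q5, q6}.
Read 'x': {q2, q3, q4, q5, q6} → {q2, q3, q4, q5, q6}.
Read 'y': {q2, q3, q4, q5, q6} → {q2, q3, q4, q5, q6}.
Read 'y': {q2, q3, q4, q5, q6} → {q2, q3, q4, q5, q6}.
State q6 is in {q2, q3, q4, q5, q6}.

Yes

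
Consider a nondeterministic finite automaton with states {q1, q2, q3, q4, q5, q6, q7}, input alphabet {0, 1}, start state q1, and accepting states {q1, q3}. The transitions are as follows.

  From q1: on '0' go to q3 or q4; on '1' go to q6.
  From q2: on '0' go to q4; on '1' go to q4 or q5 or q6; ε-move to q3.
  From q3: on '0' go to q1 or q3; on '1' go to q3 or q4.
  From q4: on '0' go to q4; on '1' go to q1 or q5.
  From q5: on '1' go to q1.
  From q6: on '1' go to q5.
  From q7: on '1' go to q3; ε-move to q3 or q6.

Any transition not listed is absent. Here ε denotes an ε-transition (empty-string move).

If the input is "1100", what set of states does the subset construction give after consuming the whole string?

∅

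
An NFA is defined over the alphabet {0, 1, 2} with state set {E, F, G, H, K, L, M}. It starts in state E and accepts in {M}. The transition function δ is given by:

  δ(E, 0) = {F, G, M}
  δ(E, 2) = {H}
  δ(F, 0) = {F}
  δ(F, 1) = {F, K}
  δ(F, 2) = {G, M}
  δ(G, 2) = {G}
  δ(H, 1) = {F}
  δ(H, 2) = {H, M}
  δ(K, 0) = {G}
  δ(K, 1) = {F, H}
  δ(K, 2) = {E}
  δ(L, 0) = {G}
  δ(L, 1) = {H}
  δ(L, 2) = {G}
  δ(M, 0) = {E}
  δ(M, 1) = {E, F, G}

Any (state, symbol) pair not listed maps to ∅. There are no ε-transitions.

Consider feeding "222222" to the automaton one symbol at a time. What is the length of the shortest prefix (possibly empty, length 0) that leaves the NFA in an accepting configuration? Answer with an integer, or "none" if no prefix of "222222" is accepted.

2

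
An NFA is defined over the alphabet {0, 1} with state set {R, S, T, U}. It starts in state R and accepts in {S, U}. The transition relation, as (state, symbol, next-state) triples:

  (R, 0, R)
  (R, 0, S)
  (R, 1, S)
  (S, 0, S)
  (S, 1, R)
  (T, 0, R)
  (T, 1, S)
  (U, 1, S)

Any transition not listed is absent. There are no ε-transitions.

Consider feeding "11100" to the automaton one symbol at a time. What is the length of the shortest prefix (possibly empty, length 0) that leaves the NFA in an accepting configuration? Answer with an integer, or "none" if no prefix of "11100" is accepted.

1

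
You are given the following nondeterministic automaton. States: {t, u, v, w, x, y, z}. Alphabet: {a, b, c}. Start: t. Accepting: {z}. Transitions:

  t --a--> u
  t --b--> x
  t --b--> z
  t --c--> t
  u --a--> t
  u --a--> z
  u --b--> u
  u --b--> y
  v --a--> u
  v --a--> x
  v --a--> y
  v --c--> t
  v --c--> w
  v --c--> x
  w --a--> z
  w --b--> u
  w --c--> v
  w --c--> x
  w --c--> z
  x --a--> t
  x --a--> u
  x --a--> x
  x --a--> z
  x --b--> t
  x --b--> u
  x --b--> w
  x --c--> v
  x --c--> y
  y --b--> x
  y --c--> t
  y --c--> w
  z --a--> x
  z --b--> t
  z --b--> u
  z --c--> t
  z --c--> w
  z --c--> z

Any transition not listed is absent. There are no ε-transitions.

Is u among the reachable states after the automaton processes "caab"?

Start in {t}.
Read 'c': {t} → {t}.
Read 'a': {t} → {u}.
Read 'a': {u} → {t, z}.
Read 'b': {t, z} → {t, u, x, z}.
State u is in {t, u, x, z}.

Yes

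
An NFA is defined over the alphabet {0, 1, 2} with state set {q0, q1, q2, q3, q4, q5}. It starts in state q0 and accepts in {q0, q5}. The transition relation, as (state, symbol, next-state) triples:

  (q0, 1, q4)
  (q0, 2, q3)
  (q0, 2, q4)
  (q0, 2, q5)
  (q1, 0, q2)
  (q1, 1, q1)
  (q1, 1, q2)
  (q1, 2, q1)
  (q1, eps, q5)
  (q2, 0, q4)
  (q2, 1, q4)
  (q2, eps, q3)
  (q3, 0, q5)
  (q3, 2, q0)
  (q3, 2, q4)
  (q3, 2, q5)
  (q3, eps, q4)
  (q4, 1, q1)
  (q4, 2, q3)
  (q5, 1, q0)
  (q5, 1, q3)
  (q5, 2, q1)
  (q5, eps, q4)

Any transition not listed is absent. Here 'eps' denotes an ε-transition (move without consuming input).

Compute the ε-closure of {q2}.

{q2, q3, q4}

Begin with {q2}.
ε-move q2 → q3; add q3.
ε-move q3 → q4; add q4.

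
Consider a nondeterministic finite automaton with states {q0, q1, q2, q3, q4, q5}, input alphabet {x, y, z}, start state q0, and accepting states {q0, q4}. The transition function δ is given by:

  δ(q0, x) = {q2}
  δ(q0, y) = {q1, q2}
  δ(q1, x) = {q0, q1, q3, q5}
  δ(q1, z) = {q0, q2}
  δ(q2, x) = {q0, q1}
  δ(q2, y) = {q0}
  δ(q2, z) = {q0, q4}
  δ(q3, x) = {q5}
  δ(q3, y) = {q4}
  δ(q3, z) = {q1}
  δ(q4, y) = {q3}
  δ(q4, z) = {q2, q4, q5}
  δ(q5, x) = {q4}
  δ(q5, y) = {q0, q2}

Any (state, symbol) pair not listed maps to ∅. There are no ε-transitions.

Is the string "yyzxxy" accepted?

Start in {q0}.
Read 'y': {q0} → {q1, q2}.
Read 'y': {q1, q2} → {q0}.
Read 'z': {q0} → ∅.
The set is empty and remains empty for the remaining 3 symbols.
The final set ∅ contains no accepting state.

No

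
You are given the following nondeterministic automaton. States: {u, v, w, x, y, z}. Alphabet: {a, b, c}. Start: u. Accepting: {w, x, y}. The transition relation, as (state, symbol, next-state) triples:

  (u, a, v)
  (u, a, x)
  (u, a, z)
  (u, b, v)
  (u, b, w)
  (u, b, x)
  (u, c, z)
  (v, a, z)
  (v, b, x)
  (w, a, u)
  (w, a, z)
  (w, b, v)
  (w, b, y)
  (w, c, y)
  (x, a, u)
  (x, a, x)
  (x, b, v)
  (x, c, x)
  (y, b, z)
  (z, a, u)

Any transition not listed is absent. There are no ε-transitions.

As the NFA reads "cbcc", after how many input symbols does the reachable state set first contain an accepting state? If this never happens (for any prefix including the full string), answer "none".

Start in {u}.
Read 'c': {u} → {z}.
Read 'b': {z} → ∅.
The set is empty and remains empty for the remaining 2 symbols.
No reachable set along the way intersects F.

none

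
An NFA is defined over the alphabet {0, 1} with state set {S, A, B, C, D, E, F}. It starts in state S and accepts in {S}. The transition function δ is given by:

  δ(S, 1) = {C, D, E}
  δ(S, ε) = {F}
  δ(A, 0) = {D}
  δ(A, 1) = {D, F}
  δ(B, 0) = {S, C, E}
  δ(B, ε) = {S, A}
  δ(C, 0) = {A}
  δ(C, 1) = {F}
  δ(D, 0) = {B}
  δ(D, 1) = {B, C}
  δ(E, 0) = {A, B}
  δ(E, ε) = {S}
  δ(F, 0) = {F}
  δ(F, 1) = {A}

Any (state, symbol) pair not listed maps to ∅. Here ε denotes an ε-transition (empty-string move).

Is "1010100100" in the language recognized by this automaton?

Yes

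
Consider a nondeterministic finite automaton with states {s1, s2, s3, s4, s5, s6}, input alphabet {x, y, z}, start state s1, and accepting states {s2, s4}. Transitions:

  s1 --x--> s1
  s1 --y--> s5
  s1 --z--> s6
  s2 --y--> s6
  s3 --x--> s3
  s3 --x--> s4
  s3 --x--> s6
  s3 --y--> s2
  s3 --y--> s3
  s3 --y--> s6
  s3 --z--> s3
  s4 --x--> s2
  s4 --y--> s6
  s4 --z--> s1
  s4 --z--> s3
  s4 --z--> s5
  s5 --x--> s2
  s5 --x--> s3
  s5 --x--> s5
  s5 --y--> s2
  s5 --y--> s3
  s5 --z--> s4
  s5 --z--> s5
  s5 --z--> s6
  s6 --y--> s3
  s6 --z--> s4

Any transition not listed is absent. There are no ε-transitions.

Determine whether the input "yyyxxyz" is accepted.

Yes

Start in {s1}.
Read 'y': {s1} → {s5}.
Read 'y': {s5} → {s2, s3}.
Read 'y': {s2, s3} → {s2, s3, s6}.
Read 'x': {s2, s3, s6} → {s3, s4, s6}.
Read 'x': {s3, s4, s6} → {s2, s3, s4, s6}.
Read 'y': {s2, s3, s4, s6} → {s2, s3, s6}.
Read 'z': {s2, s3, s6} → {s3, s4}.
The final set {s3, s4} contains the accepting state s4.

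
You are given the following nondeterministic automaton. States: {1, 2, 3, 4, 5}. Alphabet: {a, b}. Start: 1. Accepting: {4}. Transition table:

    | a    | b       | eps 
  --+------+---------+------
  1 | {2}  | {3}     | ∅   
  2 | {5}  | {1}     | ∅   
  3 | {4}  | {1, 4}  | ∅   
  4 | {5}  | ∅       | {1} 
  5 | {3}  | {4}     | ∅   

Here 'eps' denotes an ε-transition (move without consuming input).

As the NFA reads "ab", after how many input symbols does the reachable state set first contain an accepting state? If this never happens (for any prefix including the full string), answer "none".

none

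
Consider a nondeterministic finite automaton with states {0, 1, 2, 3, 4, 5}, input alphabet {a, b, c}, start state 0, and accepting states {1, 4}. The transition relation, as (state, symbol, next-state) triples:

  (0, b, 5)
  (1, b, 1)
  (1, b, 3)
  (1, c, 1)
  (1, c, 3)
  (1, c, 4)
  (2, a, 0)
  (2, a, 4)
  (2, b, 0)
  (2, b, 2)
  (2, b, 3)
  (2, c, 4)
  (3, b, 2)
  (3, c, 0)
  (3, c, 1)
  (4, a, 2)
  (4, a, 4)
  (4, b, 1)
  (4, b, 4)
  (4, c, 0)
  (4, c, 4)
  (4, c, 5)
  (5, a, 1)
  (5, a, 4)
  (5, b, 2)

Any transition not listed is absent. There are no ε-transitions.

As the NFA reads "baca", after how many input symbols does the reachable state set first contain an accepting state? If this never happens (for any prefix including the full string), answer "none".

2

Start in {0}.
Read 'b': 0→{5}; now {5}.
Read 'a': 5→{1, 4}; now {1, 4}.
None of the earlier sets intersect F, but {1, 4} does.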